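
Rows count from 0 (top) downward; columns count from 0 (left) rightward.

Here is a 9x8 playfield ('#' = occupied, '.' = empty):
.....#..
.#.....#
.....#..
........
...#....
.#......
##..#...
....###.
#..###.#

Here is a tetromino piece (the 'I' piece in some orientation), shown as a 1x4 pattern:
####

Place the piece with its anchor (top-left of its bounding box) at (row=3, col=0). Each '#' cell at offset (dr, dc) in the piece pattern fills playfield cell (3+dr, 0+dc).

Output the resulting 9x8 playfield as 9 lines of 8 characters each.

Answer: .....#..
.#.....#
.....#..
####....
...#....
.#......
##..#...
....###.
#..###.#

Derivation:
Fill (3+0,0+0) = (3,0)
Fill (3+0,0+1) = (3,1)
Fill (3+0,0+2) = (3,2)
Fill (3+0,0+3) = (3,3)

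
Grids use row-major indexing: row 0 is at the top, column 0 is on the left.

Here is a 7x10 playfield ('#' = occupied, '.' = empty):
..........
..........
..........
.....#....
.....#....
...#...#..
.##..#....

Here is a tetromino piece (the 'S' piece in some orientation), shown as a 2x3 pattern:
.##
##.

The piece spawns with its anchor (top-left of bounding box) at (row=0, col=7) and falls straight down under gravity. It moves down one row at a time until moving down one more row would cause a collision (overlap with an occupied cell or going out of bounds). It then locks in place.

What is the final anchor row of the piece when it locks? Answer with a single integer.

Answer: 3

Derivation:
Spawn at (row=0, col=7). Try each row:
  row 0: fits
  row 1: fits
  row 2: fits
  row 3: fits
  row 4: blocked -> lock at row 3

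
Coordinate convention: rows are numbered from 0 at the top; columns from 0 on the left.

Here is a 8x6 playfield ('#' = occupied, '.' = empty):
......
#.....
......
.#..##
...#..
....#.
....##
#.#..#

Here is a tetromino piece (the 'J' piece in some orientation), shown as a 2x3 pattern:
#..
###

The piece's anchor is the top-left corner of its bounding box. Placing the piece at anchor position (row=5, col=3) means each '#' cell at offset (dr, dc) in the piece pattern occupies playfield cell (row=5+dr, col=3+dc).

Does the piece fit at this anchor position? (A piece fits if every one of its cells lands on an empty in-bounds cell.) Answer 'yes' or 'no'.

Answer: no

Derivation:
Check each piece cell at anchor (5, 3):
  offset (0,0) -> (5,3): empty -> OK
  offset (1,0) -> (6,3): empty -> OK
  offset (1,1) -> (6,4): occupied ('#') -> FAIL
  offset (1,2) -> (6,5): occupied ('#') -> FAIL
All cells valid: no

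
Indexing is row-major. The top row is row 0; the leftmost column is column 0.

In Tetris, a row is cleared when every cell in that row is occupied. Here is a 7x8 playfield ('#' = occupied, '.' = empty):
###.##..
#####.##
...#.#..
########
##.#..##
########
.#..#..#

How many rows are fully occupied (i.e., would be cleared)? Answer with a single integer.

Check each row:
  row 0: 3 empty cells -> not full
  row 1: 1 empty cell -> not full
  row 2: 6 empty cells -> not full
  row 3: 0 empty cells -> FULL (clear)
  row 4: 3 empty cells -> not full
  row 5: 0 empty cells -> FULL (clear)
  row 6: 5 empty cells -> not full
Total rows cleared: 2

Answer: 2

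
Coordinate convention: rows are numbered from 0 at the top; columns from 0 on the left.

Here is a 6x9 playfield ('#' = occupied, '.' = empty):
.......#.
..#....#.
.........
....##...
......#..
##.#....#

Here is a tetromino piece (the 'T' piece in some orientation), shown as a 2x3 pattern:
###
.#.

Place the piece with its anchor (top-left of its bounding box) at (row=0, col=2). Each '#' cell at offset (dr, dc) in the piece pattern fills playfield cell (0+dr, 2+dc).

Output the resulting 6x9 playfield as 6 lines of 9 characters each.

Fill (0+0,2+0) = (0,2)
Fill (0+0,2+1) = (0,3)
Fill (0+0,2+2) = (0,4)
Fill (0+1,2+1) = (1,3)

Answer: ..###..#.
..##...#.
.........
....##...
......#..
##.#....#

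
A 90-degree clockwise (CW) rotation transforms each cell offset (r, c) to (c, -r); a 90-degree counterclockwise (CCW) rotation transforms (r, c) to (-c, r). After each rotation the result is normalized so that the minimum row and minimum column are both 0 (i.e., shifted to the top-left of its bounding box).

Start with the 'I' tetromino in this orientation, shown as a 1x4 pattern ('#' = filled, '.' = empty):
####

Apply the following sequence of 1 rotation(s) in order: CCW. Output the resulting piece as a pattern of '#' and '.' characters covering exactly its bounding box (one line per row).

Start:
####
After rotation 1 (CCW):
#
#
#
#

Answer: #
#
#
#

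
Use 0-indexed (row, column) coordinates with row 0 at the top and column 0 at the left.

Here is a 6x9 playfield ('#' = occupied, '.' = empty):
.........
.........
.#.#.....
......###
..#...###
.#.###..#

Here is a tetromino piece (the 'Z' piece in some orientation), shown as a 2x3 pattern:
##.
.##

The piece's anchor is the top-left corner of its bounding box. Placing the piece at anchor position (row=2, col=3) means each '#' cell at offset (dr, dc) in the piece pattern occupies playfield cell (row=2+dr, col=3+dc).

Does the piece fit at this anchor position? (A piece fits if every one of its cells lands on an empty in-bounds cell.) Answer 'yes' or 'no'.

Answer: no

Derivation:
Check each piece cell at anchor (2, 3):
  offset (0,0) -> (2,3): occupied ('#') -> FAIL
  offset (0,1) -> (2,4): empty -> OK
  offset (1,1) -> (3,4): empty -> OK
  offset (1,2) -> (3,5): empty -> OK
All cells valid: no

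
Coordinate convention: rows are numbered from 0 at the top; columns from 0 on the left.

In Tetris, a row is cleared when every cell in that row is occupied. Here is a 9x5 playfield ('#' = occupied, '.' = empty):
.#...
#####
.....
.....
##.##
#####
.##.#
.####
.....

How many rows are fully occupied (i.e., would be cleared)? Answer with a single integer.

Check each row:
  row 0: 4 empty cells -> not full
  row 1: 0 empty cells -> FULL (clear)
  row 2: 5 empty cells -> not full
  row 3: 5 empty cells -> not full
  row 4: 1 empty cell -> not full
  row 5: 0 empty cells -> FULL (clear)
  row 6: 2 empty cells -> not full
  row 7: 1 empty cell -> not full
  row 8: 5 empty cells -> not full
Total rows cleared: 2

Answer: 2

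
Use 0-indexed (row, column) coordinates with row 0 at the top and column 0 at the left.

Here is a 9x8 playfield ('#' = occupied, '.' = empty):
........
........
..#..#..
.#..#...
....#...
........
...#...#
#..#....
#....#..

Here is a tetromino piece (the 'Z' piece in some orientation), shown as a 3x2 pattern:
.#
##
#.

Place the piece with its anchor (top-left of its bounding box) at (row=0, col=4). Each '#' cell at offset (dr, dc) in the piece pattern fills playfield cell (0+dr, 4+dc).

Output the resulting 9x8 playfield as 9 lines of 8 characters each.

Fill (0+0,4+1) = (0,5)
Fill (0+1,4+0) = (1,4)
Fill (0+1,4+1) = (1,5)
Fill (0+2,4+0) = (2,4)

Answer: .....#..
....##..
..#.##..
.#..#...
....#...
........
...#...#
#..#....
#....#..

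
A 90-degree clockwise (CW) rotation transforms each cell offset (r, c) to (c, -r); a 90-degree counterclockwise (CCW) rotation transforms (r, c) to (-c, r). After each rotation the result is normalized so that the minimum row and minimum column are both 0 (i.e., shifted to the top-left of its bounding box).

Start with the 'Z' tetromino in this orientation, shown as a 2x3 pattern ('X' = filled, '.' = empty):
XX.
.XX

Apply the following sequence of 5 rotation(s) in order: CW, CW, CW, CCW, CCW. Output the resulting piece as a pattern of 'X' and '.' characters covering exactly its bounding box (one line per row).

Start:
XX.
.XX
After rotation 1 (CW):
.X
XX
X.
After rotation 2 (CW):
XX.
.XX
After rotation 3 (CW):
.X
XX
X.
After rotation 4 (CCW):
XX.
.XX
After rotation 5 (CCW):
.X
XX
X.

Answer: .X
XX
X.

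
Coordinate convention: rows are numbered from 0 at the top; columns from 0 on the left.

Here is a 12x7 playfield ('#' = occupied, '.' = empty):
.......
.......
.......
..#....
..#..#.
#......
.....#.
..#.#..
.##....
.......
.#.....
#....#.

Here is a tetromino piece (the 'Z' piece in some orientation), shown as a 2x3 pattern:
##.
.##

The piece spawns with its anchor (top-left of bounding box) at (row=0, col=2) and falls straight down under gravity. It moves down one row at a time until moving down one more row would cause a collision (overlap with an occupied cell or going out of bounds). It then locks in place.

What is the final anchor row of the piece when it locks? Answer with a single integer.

Answer: 2

Derivation:
Spawn at (row=0, col=2). Try each row:
  row 0: fits
  row 1: fits
  row 2: fits
  row 3: blocked -> lock at row 2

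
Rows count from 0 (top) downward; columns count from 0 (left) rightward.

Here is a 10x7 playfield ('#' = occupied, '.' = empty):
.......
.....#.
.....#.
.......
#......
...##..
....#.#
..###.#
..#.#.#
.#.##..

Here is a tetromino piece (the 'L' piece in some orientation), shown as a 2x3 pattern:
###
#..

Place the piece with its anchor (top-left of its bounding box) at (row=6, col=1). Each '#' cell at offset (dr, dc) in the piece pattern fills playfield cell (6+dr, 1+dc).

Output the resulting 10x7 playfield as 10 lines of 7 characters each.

Fill (6+0,1+0) = (6,1)
Fill (6+0,1+1) = (6,2)
Fill (6+0,1+2) = (6,3)
Fill (6+1,1+0) = (7,1)

Answer: .......
.....#.
.....#.
.......
#......
...##..
.####.#
.####.#
..#.#.#
.#.##..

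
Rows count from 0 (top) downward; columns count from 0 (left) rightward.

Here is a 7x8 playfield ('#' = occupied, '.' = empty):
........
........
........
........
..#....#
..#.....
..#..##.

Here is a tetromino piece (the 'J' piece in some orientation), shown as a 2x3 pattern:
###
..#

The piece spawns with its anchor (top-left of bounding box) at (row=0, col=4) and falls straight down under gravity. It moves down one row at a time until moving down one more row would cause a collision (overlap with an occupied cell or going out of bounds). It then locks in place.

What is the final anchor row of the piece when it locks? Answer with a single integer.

Answer: 4

Derivation:
Spawn at (row=0, col=4). Try each row:
  row 0: fits
  row 1: fits
  row 2: fits
  row 3: fits
  row 4: fits
  row 5: blocked -> lock at row 4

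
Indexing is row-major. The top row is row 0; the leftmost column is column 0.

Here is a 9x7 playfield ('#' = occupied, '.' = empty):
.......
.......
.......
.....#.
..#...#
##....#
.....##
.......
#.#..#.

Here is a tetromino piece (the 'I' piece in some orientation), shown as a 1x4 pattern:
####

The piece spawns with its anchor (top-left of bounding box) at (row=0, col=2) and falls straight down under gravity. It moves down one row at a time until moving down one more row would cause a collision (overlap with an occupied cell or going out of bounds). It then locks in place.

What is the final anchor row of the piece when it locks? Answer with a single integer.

Answer: 2

Derivation:
Spawn at (row=0, col=2). Try each row:
  row 0: fits
  row 1: fits
  row 2: fits
  row 3: blocked -> lock at row 2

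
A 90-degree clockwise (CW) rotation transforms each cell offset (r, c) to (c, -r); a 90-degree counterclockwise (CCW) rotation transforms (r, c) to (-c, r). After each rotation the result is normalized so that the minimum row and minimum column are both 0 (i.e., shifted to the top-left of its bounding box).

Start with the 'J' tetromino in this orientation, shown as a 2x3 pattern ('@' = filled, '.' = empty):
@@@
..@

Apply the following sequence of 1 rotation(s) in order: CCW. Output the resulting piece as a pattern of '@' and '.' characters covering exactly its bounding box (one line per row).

Start:
@@@
..@
After rotation 1 (CCW):
@@
@.
@.

Answer: @@
@.
@.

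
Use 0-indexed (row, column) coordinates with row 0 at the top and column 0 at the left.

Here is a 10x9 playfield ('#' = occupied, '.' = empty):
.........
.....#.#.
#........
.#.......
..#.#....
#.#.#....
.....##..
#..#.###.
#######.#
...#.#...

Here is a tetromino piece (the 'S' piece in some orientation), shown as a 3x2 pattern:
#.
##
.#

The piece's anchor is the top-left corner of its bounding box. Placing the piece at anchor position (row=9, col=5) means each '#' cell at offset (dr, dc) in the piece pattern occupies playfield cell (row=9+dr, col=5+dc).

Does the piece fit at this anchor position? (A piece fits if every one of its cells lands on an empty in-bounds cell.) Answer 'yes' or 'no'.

Check each piece cell at anchor (9, 5):
  offset (0,0) -> (9,5): occupied ('#') -> FAIL
  offset (1,0) -> (10,5): out of bounds -> FAIL
  offset (1,1) -> (10,6): out of bounds -> FAIL
  offset (2,1) -> (11,6): out of bounds -> FAIL
All cells valid: no

Answer: no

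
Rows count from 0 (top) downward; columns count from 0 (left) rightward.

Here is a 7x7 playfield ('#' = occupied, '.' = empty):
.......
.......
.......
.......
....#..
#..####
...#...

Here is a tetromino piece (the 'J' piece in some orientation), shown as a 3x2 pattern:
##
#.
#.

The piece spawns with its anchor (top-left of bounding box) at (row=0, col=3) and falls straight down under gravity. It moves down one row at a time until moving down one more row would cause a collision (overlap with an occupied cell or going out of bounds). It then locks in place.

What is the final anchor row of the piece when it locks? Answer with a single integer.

Answer: 2

Derivation:
Spawn at (row=0, col=3). Try each row:
  row 0: fits
  row 1: fits
  row 2: fits
  row 3: blocked -> lock at row 2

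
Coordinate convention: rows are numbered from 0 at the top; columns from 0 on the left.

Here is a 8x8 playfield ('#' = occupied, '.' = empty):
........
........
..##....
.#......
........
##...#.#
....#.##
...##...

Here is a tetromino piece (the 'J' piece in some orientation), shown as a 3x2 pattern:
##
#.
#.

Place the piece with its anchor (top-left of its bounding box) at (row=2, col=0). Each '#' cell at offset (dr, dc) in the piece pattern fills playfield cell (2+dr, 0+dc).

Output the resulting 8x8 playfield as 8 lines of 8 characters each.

Answer: ........
........
####....
##......
#.......
##...#.#
....#.##
...##...

Derivation:
Fill (2+0,0+0) = (2,0)
Fill (2+0,0+1) = (2,1)
Fill (2+1,0+0) = (3,0)
Fill (2+2,0+0) = (4,0)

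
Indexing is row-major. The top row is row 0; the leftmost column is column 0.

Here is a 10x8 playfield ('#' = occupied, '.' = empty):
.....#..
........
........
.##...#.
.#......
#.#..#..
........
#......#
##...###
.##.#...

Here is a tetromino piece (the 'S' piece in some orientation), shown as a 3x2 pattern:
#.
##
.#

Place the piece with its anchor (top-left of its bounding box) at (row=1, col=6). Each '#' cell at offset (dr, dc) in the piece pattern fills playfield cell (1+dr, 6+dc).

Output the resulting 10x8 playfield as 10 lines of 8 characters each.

Answer: .....#..
......#.
......##
.##...##
.#......
#.#..#..
........
#......#
##...###
.##.#...

Derivation:
Fill (1+0,6+0) = (1,6)
Fill (1+1,6+0) = (2,6)
Fill (1+1,6+1) = (2,7)
Fill (1+2,6+1) = (3,7)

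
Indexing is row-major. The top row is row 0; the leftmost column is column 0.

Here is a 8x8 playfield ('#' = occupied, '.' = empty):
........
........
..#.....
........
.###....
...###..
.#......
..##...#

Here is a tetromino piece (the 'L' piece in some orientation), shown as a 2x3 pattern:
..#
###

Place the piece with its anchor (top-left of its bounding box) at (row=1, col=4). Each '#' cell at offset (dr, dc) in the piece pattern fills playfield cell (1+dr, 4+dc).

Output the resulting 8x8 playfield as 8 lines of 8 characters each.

Answer: ........
......#.
..#.###.
........
.###....
...###..
.#......
..##...#

Derivation:
Fill (1+0,4+2) = (1,6)
Fill (1+1,4+0) = (2,4)
Fill (1+1,4+1) = (2,5)
Fill (1+1,4+2) = (2,6)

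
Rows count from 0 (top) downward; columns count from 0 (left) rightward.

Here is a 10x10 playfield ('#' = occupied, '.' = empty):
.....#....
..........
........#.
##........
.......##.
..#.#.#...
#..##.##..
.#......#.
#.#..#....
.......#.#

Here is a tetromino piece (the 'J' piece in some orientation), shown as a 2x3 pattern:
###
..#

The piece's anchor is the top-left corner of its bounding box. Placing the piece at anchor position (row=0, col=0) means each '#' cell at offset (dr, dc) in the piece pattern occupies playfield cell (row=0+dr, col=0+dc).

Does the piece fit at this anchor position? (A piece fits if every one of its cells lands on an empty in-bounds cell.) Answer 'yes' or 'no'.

Check each piece cell at anchor (0, 0):
  offset (0,0) -> (0,0): empty -> OK
  offset (0,1) -> (0,1): empty -> OK
  offset (0,2) -> (0,2): empty -> OK
  offset (1,2) -> (1,2): empty -> OK
All cells valid: yes

Answer: yes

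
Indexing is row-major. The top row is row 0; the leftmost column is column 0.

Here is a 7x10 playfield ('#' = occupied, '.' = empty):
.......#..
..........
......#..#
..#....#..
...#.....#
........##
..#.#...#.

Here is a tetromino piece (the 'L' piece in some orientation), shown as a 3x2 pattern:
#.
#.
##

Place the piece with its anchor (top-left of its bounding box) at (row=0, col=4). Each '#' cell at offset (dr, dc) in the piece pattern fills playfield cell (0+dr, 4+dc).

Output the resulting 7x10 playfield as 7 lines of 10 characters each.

Answer: ....#..#..
....#.....
....###..#
..#....#..
...#.....#
........##
..#.#...#.

Derivation:
Fill (0+0,4+0) = (0,4)
Fill (0+1,4+0) = (1,4)
Fill (0+2,4+0) = (2,4)
Fill (0+2,4+1) = (2,5)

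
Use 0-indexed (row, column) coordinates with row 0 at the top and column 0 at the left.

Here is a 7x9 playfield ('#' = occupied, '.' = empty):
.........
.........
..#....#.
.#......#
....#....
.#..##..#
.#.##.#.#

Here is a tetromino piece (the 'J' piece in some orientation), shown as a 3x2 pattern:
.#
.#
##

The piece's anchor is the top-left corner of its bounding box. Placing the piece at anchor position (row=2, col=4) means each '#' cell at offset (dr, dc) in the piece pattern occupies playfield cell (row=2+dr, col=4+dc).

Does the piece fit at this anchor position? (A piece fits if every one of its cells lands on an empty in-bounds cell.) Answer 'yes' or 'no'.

Check each piece cell at anchor (2, 4):
  offset (0,1) -> (2,5): empty -> OK
  offset (1,1) -> (3,5): empty -> OK
  offset (2,0) -> (4,4): occupied ('#') -> FAIL
  offset (2,1) -> (4,5): empty -> OK
All cells valid: no

Answer: no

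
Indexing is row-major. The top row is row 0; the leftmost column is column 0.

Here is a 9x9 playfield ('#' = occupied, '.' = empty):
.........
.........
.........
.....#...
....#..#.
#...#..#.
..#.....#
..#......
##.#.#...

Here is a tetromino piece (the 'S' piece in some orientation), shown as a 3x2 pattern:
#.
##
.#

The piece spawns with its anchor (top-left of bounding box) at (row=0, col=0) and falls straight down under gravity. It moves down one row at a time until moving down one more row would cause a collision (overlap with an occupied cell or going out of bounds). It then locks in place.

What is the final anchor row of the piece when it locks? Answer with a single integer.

Spawn at (row=0, col=0). Try each row:
  row 0: fits
  row 1: fits
  row 2: fits
  row 3: fits
  row 4: blocked -> lock at row 3

Answer: 3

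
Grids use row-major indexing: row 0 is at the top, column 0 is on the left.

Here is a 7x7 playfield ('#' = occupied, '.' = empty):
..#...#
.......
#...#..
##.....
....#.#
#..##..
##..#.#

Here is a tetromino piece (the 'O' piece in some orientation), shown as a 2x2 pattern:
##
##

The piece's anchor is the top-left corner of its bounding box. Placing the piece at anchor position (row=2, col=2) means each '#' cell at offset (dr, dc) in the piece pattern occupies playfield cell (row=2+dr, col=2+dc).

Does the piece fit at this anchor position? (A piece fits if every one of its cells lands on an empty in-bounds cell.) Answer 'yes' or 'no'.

Check each piece cell at anchor (2, 2):
  offset (0,0) -> (2,2): empty -> OK
  offset (0,1) -> (2,3): empty -> OK
  offset (1,0) -> (3,2): empty -> OK
  offset (1,1) -> (3,3): empty -> OK
All cells valid: yes

Answer: yes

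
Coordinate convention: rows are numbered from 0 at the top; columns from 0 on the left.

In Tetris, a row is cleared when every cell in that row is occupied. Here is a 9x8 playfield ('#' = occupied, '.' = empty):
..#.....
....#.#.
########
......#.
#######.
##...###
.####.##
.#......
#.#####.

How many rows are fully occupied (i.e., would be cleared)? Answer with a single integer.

Answer: 1

Derivation:
Check each row:
  row 0: 7 empty cells -> not full
  row 1: 6 empty cells -> not full
  row 2: 0 empty cells -> FULL (clear)
  row 3: 7 empty cells -> not full
  row 4: 1 empty cell -> not full
  row 5: 3 empty cells -> not full
  row 6: 2 empty cells -> not full
  row 7: 7 empty cells -> not full
  row 8: 2 empty cells -> not full
Total rows cleared: 1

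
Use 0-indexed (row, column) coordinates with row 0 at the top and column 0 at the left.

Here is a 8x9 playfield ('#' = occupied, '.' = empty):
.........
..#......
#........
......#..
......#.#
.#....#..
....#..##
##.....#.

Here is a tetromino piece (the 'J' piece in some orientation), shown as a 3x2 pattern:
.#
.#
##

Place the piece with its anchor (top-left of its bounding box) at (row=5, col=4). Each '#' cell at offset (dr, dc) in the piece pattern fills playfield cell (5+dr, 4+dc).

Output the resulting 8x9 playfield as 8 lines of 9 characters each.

Answer: .........
..#......
#........
......#..
......#.#
.#...##..
....##.##
##..##.#.

Derivation:
Fill (5+0,4+1) = (5,5)
Fill (5+1,4+1) = (6,5)
Fill (5+2,4+0) = (7,4)
Fill (5+2,4+1) = (7,5)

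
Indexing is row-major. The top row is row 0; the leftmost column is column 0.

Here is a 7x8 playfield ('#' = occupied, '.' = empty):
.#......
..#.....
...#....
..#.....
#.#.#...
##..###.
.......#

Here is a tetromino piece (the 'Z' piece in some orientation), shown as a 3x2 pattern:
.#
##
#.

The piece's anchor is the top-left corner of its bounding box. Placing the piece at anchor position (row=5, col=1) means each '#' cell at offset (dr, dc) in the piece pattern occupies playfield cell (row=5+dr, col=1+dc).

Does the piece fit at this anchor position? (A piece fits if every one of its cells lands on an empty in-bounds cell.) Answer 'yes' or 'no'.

Answer: no

Derivation:
Check each piece cell at anchor (5, 1):
  offset (0,1) -> (5,2): empty -> OK
  offset (1,0) -> (6,1): empty -> OK
  offset (1,1) -> (6,2): empty -> OK
  offset (2,0) -> (7,1): out of bounds -> FAIL
All cells valid: no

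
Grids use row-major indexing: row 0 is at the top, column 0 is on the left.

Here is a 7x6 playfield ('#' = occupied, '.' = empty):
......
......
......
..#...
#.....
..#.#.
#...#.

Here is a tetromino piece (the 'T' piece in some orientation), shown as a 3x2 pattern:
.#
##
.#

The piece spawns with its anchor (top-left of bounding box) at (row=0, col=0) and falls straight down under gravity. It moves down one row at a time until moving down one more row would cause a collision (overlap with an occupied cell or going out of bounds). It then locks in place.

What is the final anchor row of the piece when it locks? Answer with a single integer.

Spawn at (row=0, col=0). Try each row:
  row 0: fits
  row 1: fits
  row 2: fits
  row 3: blocked -> lock at row 2

Answer: 2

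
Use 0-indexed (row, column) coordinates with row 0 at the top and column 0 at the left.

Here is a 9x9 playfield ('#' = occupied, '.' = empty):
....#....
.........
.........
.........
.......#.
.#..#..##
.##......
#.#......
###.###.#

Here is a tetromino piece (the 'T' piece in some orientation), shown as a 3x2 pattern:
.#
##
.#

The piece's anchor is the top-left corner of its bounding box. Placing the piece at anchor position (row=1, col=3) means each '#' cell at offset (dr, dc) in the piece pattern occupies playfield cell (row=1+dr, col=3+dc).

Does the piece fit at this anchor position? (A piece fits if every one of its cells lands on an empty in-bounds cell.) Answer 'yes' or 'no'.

Check each piece cell at anchor (1, 3):
  offset (0,1) -> (1,4): empty -> OK
  offset (1,0) -> (2,3): empty -> OK
  offset (1,1) -> (2,4): empty -> OK
  offset (2,1) -> (3,4): empty -> OK
All cells valid: yes

Answer: yes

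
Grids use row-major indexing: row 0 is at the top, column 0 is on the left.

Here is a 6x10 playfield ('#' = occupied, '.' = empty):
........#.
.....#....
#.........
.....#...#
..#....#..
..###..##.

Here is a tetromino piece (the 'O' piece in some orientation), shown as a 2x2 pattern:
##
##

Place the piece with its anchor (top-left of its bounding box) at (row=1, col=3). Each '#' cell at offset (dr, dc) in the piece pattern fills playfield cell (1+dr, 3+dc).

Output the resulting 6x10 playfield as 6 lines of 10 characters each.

Answer: ........#.
...###....
#..##.....
.....#...#
..#....#..
..###..##.

Derivation:
Fill (1+0,3+0) = (1,3)
Fill (1+0,3+1) = (1,4)
Fill (1+1,3+0) = (2,3)
Fill (1+1,3+1) = (2,4)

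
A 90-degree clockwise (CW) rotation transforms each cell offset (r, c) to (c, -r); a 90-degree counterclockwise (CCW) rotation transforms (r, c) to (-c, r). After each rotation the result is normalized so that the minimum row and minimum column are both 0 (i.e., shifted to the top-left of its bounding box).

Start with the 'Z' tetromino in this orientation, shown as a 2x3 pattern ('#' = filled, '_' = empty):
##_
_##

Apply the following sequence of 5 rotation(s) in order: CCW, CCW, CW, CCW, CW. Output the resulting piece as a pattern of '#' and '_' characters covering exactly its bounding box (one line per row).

Start:
##_
_##
After rotation 1 (CCW):
_#
##
#_
After rotation 2 (CCW):
##_
_##
After rotation 3 (CW):
_#
##
#_
After rotation 4 (CCW):
##_
_##
After rotation 5 (CW):
_#
##
#_

Answer: _#
##
#_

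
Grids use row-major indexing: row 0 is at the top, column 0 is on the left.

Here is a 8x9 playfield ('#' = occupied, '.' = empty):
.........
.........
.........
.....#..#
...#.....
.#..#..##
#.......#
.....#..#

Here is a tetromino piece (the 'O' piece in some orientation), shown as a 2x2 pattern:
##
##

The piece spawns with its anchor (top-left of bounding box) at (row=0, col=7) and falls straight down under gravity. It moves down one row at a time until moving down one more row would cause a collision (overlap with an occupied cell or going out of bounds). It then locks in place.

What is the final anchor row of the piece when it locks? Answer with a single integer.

Spawn at (row=0, col=7). Try each row:
  row 0: fits
  row 1: fits
  row 2: blocked -> lock at row 1

Answer: 1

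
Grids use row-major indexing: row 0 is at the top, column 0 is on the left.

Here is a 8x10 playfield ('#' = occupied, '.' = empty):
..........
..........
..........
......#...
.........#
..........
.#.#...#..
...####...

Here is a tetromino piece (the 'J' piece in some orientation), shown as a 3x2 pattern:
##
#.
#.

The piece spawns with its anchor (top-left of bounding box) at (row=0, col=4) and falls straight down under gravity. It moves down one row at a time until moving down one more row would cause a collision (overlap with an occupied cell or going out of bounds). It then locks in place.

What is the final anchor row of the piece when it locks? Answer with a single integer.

Answer: 4

Derivation:
Spawn at (row=0, col=4). Try each row:
  row 0: fits
  row 1: fits
  row 2: fits
  row 3: fits
  row 4: fits
  row 5: blocked -> lock at row 4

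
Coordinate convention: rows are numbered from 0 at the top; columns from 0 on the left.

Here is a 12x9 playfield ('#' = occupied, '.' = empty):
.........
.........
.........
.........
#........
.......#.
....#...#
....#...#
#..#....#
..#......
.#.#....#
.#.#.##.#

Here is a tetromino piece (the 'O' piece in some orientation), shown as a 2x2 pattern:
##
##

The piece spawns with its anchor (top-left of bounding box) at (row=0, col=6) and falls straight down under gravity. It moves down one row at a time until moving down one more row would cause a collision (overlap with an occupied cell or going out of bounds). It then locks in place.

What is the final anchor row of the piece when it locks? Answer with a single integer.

Answer: 3

Derivation:
Spawn at (row=0, col=6). Try each row:
  row 0: fits
  row 1: fits
  row 2: fits
  row 3: fits
  row 4: blocked -> lock at row 3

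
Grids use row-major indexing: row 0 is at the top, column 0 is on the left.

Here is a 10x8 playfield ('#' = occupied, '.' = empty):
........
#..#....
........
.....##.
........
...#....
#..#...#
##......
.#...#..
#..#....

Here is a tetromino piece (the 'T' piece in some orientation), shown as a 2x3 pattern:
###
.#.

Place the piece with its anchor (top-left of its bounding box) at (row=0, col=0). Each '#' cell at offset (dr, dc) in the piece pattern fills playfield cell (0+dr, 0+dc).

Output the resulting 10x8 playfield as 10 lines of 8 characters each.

Answer: ###.....
##.#....
........
.....##.
........
...#....
#..#...#
##......
.#...#..
#..#....

Derivation:
Fill (0+0,0+0) = (0,0)
Fill (0+0,0+1) = (0,1)
Fill (0+0,0+2) = (0,2)
Fill (0+1,0+1) = (1,1)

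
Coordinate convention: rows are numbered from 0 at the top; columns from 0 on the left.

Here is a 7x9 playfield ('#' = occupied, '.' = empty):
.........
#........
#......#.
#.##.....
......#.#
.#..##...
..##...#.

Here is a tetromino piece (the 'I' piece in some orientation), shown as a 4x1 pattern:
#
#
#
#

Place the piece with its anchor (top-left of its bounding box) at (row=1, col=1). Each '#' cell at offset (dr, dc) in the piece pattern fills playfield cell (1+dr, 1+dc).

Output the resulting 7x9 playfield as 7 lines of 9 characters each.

Fill (1+0,1+0) = (1,1)
Fill (1+1,1+0) = (2,1)
Fill (1+2,1+0) = (3,1)
Fill (1+3,1+0) = (4,1)

Answer: .........
##.......
##.....#.
####.....
.#....#.#
.#..##...
..##...#.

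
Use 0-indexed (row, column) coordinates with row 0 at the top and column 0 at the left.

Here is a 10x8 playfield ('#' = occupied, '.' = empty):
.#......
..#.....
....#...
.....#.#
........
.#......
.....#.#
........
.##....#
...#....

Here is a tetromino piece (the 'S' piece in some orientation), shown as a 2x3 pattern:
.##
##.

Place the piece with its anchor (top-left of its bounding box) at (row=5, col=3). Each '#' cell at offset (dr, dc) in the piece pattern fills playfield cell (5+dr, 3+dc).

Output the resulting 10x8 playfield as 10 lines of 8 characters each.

Fill (5+0,3+1) = (5,4)
Fill (5+0,3+2) = (5,5)
Fill (5+1,3+0) = (6,3)
Fill (5+1,3+1) = (6,4)

Answer: .#......
..#.....
....#...
.....#.#
........
.#..##..
...###.#
........
.##....#
...#....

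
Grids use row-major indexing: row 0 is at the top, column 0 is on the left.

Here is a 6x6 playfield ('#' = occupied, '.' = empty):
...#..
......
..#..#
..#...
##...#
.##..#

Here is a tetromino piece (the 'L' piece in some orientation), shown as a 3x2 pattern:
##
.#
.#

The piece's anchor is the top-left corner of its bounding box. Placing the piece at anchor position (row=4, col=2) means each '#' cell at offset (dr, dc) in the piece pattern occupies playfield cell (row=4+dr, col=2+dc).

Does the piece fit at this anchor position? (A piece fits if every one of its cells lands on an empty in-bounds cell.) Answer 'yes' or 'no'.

Answer: no

Derivation:
Check each piece cell at anchor (4, 2):
  offset (0,0) -> (4,2): empty -> OK
  offset (0,1) -> (4,3): empty -> OK
  offset (1,1) -> (5,3): empty -> OK
  offset (2,1) -> (6,3): out of bounds -> FAIL
All cells valid: no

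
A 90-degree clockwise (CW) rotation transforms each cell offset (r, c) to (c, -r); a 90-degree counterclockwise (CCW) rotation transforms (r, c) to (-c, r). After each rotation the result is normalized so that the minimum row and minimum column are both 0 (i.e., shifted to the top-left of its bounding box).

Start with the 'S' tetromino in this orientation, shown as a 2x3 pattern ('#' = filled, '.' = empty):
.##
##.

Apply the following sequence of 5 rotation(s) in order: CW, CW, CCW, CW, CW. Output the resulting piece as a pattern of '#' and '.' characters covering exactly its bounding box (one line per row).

Start:
.##
##.
After rotation 1 (CW):
#.
##
.#
After rotation 2 (CW):
.##
##.
After rotation 3 (CCW):
#.
##
.#
After rotation 4 (CW):
.##
##.
After rotation 5 (CW):
#.
##
.#

Answer: #.
##
.#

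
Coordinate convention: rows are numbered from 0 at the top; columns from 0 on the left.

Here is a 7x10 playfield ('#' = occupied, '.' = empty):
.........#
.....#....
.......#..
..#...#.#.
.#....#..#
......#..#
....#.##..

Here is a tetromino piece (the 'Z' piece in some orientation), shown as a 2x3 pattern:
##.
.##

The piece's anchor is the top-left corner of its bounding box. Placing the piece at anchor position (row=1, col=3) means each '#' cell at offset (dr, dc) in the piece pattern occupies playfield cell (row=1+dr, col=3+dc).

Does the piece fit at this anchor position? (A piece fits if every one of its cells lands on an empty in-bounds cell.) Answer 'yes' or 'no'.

Answer: yes

Derivation:
Check each piece cell at anchor (1, 3):
  offset (0,0) -> (1,3): empty -> OK
  offset (0,1) -> (1,4): empty -> OK
  offset (1,1) -> (2,4): empty -> OK
  offset (1,2) -> (2,5): empty -> OK
All cells valid: yes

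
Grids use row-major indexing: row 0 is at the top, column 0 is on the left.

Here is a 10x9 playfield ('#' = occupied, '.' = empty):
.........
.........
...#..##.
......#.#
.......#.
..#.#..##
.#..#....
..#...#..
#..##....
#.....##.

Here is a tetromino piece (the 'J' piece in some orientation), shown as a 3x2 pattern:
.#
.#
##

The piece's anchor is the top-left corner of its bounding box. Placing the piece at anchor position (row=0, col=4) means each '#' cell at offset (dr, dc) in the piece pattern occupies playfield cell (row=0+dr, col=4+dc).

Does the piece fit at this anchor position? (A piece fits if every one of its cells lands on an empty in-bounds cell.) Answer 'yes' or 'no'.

Check each piece cell at anchor (0, 4):
  offset (0,1) -> (0,5): empty -> OK
  offset (1,1) -> (1,5): empty -> OK
  offset (2,0) -> (2,4): empty -> OK
  offset (2,1) -> (2,5): empty -> OK
All cells valid: yes

Answer: yes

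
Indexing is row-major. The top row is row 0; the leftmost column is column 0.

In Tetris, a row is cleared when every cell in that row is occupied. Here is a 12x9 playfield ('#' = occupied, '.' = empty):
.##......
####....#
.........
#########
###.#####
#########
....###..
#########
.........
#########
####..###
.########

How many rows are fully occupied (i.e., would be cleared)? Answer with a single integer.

Check each row:
  row 0: 7 empty cells -> not full
  row 1: 4 empty cells -> not full
  row 2: 9 empty cells -> not full
  row 3: 0 empty cells -> FULL (clear)
  row 4: 1 empty cell -> not full
  row 5: 0 empty cells -> FULL (clear)
  row 6: 6 empty cells -> not full
  row 7: 0 empty cells -> FULL (clear)
  row 8: 9 empty cells -> not full
  row 9: 0 empty cells -> FULL (clear)
  row 10: 2 empty cells -> not full
  row 11: 1 empty cell -> not full
Total rows cleared: 4

Answer: 4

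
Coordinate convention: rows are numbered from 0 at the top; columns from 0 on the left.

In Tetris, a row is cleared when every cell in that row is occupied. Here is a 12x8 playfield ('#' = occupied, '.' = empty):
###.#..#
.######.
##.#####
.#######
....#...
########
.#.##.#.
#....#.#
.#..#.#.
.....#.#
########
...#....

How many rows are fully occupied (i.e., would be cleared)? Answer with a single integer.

Answer: 2

Derivation:
Check each row:
  row 0: 3 empty cells -> not full
  row 1: 2 empty cells -> not full
  row 2: 1 empty cell -> not full
  row 3: 1 empty cell -> not full
  row 4: 7 empty cells -> not full
  row 5: 0 empty cells -> FULL (clear)
  row 6: 4 empty cells -> not full
  row 7: 5 empty cells -> not full
  row 8: 5 empty cells -> not full
  row 9: 6 empty cells -> not full
  row 10: 0 empty cells -> FULL (clear)
  row 11: 7 empty cells -> not full
Total rows cleared: 2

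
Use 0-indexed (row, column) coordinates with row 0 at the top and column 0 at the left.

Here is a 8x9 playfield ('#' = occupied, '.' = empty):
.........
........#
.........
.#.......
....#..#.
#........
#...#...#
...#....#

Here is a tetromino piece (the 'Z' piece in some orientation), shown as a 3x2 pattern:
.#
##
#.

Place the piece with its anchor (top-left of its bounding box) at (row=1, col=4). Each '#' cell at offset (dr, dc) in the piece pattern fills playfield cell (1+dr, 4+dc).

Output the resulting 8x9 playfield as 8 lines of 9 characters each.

Fill (1+0,4+1) = (1,5)
Fill (1+1,4+0) = (2,4)
Fill (1+1,4+1) = (2,5)
Fill (1+2,4+0) = (3,4)

Answer: .........
.....#..#
....##...
.#..#....
....#..#.
#........
#...#...#
...#....#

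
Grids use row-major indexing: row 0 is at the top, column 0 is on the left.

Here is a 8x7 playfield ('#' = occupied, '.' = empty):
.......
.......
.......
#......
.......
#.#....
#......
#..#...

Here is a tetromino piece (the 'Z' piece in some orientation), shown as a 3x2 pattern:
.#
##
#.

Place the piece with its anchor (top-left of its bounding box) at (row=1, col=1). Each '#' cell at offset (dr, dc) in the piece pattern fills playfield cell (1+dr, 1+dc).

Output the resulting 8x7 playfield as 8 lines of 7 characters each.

Fill (1+0,1+1) = (1,2)
Fill (1+1,1+0) = (2,1)
Fill (1+1,1+1) = (2,2)
Fill (1+2,1+0) = (3,1)

Answer: .......
..#....
.##....
##.....
.......
#.#....
#......
#..#...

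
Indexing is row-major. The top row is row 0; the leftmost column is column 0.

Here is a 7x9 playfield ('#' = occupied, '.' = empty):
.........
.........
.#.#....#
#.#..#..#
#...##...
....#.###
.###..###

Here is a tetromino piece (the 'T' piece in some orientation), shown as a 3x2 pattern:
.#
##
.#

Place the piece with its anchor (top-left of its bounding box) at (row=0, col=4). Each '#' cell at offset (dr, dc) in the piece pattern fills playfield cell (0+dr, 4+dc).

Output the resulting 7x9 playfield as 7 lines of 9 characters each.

Answer: .....#...
....##...
.#.#.#..#
#.#..#..#
#...##...
....#.###
.###..###

Derivation:
Fill (0+0,4+1) = (0,5)
Fill (0+1,4+0) = (1,4)
Fill (0+1,4+1) = (1,5)
Fill (0+2,4+1) = (2,5)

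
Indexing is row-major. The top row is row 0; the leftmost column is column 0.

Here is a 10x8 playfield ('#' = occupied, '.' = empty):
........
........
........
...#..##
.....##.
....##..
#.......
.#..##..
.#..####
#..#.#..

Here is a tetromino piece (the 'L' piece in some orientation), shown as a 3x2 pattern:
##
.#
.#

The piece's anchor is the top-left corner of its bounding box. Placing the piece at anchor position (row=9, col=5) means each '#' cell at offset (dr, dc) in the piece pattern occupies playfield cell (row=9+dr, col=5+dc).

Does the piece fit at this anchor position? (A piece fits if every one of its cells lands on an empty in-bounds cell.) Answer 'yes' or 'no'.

Answer: no

Derivation:
Check each piece cell at anchor (9, 5):
  offset (0,0) -> (9,5): occupied ('#') -> FAIL
  offset (0,1) -> (9,6): empty -> OK
  offset (1,1) -> (10,6): out of bounds -> FAIL
  offset (2,1) -> (11,6): out of bounds -> FAIL
All cells valid: no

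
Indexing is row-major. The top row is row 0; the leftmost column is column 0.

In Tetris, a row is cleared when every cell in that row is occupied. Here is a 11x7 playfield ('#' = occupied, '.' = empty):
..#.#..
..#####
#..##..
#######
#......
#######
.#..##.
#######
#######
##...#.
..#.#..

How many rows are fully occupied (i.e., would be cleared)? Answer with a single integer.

Check each row:
  row 0: 5 empty cells -> not full
  row 1: 2 empty cells -> not full
  row 2: 4 empty cells -> not full
  row 3: 0 empty cells -> FULL (clear)
  row 4: 6 empty cells -> not full
  row 5: 0 empty cells -> FULL (clear)
  row 6: 4 empty cells -> not full
  row 7: 0 empty cells -> FULL (clear)
  row 8: 0 empty cells -> FULL (clear)
  row 9: 4 empty cells -> not full
  row 10: 5 empty cells -> not full
Total rows cleared: 4

Answer: 4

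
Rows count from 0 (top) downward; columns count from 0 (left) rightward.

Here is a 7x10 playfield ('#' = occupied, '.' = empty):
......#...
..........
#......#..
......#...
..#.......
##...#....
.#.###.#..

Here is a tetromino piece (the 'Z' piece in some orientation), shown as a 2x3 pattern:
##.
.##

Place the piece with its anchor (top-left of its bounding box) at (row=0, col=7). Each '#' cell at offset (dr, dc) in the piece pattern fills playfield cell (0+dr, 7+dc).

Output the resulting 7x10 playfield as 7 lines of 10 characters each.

Answer: ......###.
........##
#......#..
......#...
..#.......
##...#....
.#.###.#..

Derivation:
Fill (0+0,7+0) = (0,7)
Fill (0+0,7+1) = (0,8)
Fill (0+1,7+1) = (1,8)
Fill (0+1,7+2) = (1,9)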